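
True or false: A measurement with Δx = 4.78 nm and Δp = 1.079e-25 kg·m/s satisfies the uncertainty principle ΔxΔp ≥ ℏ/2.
Yes, it satisfies the uncertainty principle.

Calculate the product ΔxΔp:
ΔxΔp = (4.780e-09 m) × (1.079e-25 kg·m/s)
ΔxΔp = 5.158e-34 J·s

Compare to the minimum allowed value ℏ/2:
ℏ/2 = 5.273e-35 J·s

Since ΔxΔp = 5.158e-34 J·s ≥ 5.273e-35 J·s = ℏ/2,
the measurement satisfies the uncertainty principle.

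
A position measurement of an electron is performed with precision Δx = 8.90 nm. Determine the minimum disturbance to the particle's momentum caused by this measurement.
5.925 × 10^-27 kg·m/s

The uncertainty principle implies that measuring position disturbs momentum:
ΔxΔp ≥ ℏ/2

When we measure position with precision Δx, we necessarily introduce a momentum uncertainty:
Δp ≥ ℏ/(2Δx)
Δp_min = (1.055e-34 J·s) / (2 × 8.900e-09 m)
Δp_min = 5.925e-27 kg·m/s

The more precisely we measure position, the greater the momentum disturbance.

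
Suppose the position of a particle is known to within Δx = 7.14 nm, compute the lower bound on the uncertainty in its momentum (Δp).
7.385 × 10^-27 kg·m/s

Using the Heisenberg uncertainty principle:
ΔxΔp ≥ ℏ/2

The minimum uncertainty in momentum is:
Δp_min = ℏ/(2Δx)
Δp_min = (1.055e-34 J·s) / (2 × 7.140e-09 m)
Δp_min = 7.385e-27 kg·m/s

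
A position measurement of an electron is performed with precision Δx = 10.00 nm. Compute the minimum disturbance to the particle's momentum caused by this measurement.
5.273 × 10^-27 kg·m/s

The uncertainty principle implies that measuring position disturbs momentum:
ΔxΔp ≥ ℏ/2

When we measure position with precision Δx, we necessarily introduce a momentum uncertainty:
Δp ≥ ℏ/(2Δx)
Δp_min = (1.055e-34 J·s) / (2 × 1.000e-08 m)
Δp_min = 5.273e-27 kg·m/s

The more precisely we measure position, the greater the momentum disturbance.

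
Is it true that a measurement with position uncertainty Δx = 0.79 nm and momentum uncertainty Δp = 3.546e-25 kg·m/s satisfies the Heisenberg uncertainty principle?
Yes, it satisfies the uncertainty principle.

Calculate the product ΔxΔp:
ΔxΔp = (7.900e-10 m) × (3.546e-25 kg·m/s)
ΔxΔp = 2.801e-34 J·s

Compare to the minimum allowed value ℏ/2:
ℏ/2 = 5.273e-35 J·s

Since ΔxΔp = 2.801e-34 J·s ≥ 5.273e-35 J·s = ℏ/2,
the measurement satisfies the uncertainty principle.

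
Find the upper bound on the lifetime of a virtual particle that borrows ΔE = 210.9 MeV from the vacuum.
1.560 ys

Using the energy-time uncertainty principle:
ΔEΔt ≥ ℏ/2

For a virtual particle borrowing energy ΔE, the maximum lifetime is:
Δt_max = ℏ/(2ΔE)

Converting energy:
ΔE = 210.9 MeV = 3.379e-11 J

Δt_max = (1.055e-34 J·s) / (2 × 3.379e-11 J)
Δt_max = 1.560e-24 s = 1.560 ys

Virtual particles with higher borrowed energy exist for shorter times.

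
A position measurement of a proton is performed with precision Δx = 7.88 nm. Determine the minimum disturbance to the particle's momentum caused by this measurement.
6.691 × 10^-27 kg·m/s

The uncertainty principle implies that measuring position disturbs momentum:
ΔxΔp ≥ ℏ/2

When we measure position with precision Δx, we necessarily introduce a momentum uncertainty:
Δp ≥ ℏ/(2Δx)
Δp_min = (1.055e-34 J·s) / (2 × 7.880e-09 m)
Δp_min = 6.691e-27 kg·m/s

The more precisely we measure position, the greater the momentum disturbance.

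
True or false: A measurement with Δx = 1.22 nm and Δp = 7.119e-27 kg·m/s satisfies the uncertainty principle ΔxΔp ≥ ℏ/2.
No, it violates the uncertainty principle (impossible measurement).

Calculate the product ΔxΔp:
ΔxΔp = (1.220e-09 m) × (7.119e-27 kg·m/s)
ΔxΔp = 8.685e-36 J·s

Compare to the minimum allowed value ℏ/2:
ℏ/2 = 5.273e-35 J·s

Since ΔxΔp = 8.685e-36 J·s < 5.273e-35 J·s = ℏ/2,
the measurement violates the uncertainty principle.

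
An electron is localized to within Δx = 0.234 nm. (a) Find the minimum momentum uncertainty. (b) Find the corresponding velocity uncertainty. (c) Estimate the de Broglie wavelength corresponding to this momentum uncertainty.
(a) Δp_min = 2.253 × 10^-25 kg·m/s
(b) Δv_min = 247.367 km/s
(c) λ_dB = 2.941 nm

Step-by-step:

(a) From the uncertainty principle:
Δp_min = ℏ/(2Δx) = (1.055e-34 J·s)/(2 × 2.340e-10 m) = 2.253e-25 kg·m/s

(b) The velocity uncertainty:
Δv = Δp/m = (2.253e-25 kg·m/s)/(9.109e-31 kg) = 2.474e+05 m/s = 247.367 km/s

(c) The de Broglie wavelength for this momentum:
λ = h/p = (6.626e-34 J·s)/(2.253e-25 kg·m/s) = 2.941e-09 m = 2.941 nm

Note: The de Broglie wavelength is comparable to the localization size, as expected from wave-particle duality.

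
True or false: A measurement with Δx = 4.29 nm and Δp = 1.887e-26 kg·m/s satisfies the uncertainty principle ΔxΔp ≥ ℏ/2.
Yes, it satisfies the uncertainty principle.

Calculate the product ΔxΔp:
ΔxΔp = (4.290e-09 m) × (1.887e-26 kg·m/s)
ΔxΔp = 8.095e-35 J·s

Compare to the minimum allowed value ℏ/2:
ℏ/2 = 5.273e-35 J·s

Since ΔxΔp = 8.095e-35 J·s ≥ 5.273e-35 J·s = ℏ/2,
the measurement satisfies the uncertainty principle.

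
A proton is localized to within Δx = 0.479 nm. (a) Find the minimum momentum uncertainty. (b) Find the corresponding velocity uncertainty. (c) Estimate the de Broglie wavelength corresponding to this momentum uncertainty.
(a) Δp_min = 1.101 × 10^-25 kg·m/s
(b) Δv_min = 65.813 m/s
(c) λ_dB = 6.019 nm

Step-by-step:

(a) From the uncertainty principle:
Δp_min = ℏ/(2Δx) = (1.055e-34 J·s)/(2 × 4.790e-10 m) = 1.101e-25 kg·m/s

(b) The velocity uncertainty:
Δv = Δp/m = (1.101e-25 kg·m/s)/(1.673e-27 kg) = 6.581e+01 m/s = 65.813 m/s

(c) The de Broglie wavelength for this momentum:
λ = h/p = (6.626e-34 J·s)/(1.101e-25 kg·m/s) = 6.019e-09 m = 6.019 nm

Note: The de Broglie wavelength is comparable to the localization size, as expected from wave-particle duality.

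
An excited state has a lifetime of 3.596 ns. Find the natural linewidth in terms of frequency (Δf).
22.129 MHz

Using the energy-time uncertainty principle and E = hf:
ΔEΔt ≥ ℏ/2
hΔf·Δt ≥ ℏ/2

The minimum frequency uncertainty is:
Δf = ℏ/(2hτ) = 1/(4πτ)
Δf = 1/(4π × 3.596e-09 s)
Δf = 2.213e+07 Hz = 22.129 MHz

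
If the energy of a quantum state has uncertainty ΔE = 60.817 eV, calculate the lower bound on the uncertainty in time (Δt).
5.411 as

Using the energy-time uncertainty principle:
ΔEΔt ≥ ℏ/2

The minimum uncertainty in time is:
Δt_min = ℏ/(2ΔE)
Δt_min = (1.055e-34 J·s) / (2 × 9.744e-18 J)
Δt_min = 5.411e-18 s = 5.411 as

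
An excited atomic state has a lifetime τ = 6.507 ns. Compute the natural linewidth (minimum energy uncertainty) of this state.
50.577 neV

Using the energy-time uncertainty principle:
ΔEΔt ≥ ℏ/2

The lifetime τ represents the time uncertainty Δt.
The natural linewidth (minimum energy uncertainty) is:

ΔE = ℏ/(2τ)
ΔE = (1.055e-34 J·s) / (2 × 6.507e-09 s)
ΔE = 8.103e-27 J = 50.577 neV

This natural linewidth limits the precision of spectroscopic measurements.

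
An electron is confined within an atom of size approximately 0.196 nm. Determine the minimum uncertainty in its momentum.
2.690 × 10^-25 kg·m/s

Using the Heisenberg uncertainty principle:
ΔxΔp ≥ ℏ/2

With Δx ≈ L = 1.960e-10 m (the confinement size):
Δp_min = ℏ/(2Δx)
Δp_min = (1.055e-34 J·s) / (2 × 1.960e-10 m)
Δp_min = 2.690e-25 kg·m/s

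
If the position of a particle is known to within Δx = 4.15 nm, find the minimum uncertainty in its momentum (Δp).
1.271 × 10^-26 kg·m/s

Using the Heisenberg uncertainty principle:
ΔxΔp ≥ ℏ/2

The minimum uncertainty in momentum is:
Δp_min = ℏ/(2Δx)
Δp_min = (1.055e-34 J·s) / (2 × 4.150e-09 m)
Δp_min = 1.271e-26 kg·m/s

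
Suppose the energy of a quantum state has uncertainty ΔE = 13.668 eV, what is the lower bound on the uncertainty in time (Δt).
24.079 as

Using the energy-time uncertainty principle:
ΔEΔt ≥ ℏ/2

The minimum uncertainty in time is:
Δt_min = ℏ/(2ΔE)
Δt_min = (1.055e-34 J·s) / (2 × 2.190e-18 J)
Δt_min = 2.408e-17 s = 24.079 as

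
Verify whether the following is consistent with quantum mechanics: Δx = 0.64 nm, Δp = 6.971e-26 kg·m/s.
No, it violates the uncertainty principle (impossible measurement).

Calculate the product ΔxΔp:
ΔxΔp = (6.400e-10 m) × (6.971e-26 kg·m/s)
ΔxΔp = 4.461e-35 J·s

Compare to the minimum allowed value ℏ/2:
ℏ/2 = 5.273e-35 J·s

Since ΔxΔp = 4.461e-35 J·s < 5.273e-35 J·s = ℏ/2,
the measurement violates the uncertainty principle.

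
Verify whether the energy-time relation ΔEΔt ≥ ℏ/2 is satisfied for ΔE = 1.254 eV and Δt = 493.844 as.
Yes, it satisfies the uncertainty relation.

Calculate the product ΔEΔt:
ΔE = 1.254 eV = 2.009e-19 J
ΔEΔt = (2.009e-19 J) × (4.938e-16 s)
ΔEΔt = 9.922e-35 J·s

Compare to the minimum allowed value ℏ/2:
ℏ/2 = 5.273e-35 J·s

Since ΔEΔt = 9.922e-35 J·s ≥ 5.273e-35 J·s = ℏ/2,
this satisfies the uncertainty relation.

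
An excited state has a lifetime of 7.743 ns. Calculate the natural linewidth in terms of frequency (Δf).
10.277 MHz

Using the energy-time uncertainty principle and E = hf:
ΔEΔt ≥ ℏ/2
hΔf·Δt ≥ ℏ/2

The minimum frequency uncertainty is:
Δf = ℏ/(2hτ) = 1/(4πτ)
Δf = 1/(4π × 7.743e-09 s)
Δf = 1.028e+07 Hz = 10.277 MHz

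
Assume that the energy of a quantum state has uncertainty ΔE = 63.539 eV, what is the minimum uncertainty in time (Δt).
5.180 as

Using the energy-time uncertainty principle:
ΔEΔt ≥ ℏ/2

The minimum uncertainty in time is:
Δt_min = ℏ/(2ΔE)
Δt_min = (1.055e-34 J·s) / (2 × 1.018e-17 J)
Δt_min = 5.180e-18 s = 5.180 as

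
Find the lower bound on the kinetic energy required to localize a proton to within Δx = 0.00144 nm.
2.502 eV

Localizing a particle requires giving it sufficient momentum uncertainty:

1. From uncertainty principle: Δp ≥ ℏ/(2Δx)
   Δp_min = (1.055e-34 J·s) / (2 × 1.440e-12 m)
   Δp_min = 3.662e-23 kg·m/s

2. This momentum uncertainty corresponds to kinetic energy:
   KE ≈ (Δp)²/(2m) = (3.662e-23)²/(2 × 1.673e-27 kg)
   KE = 4.008e-19 J = 2.502 eV

Tighter localization requires more energy.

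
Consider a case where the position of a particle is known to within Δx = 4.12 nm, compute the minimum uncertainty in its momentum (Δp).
1.280 × 10^-26 kg·m/s

Using the Heisenberg uncertainty principle:
ΔxΔp ≥ ℏ/2

The minimum uncertainty in momentum is:
Δp_min = ℏ/(2Δx)
Δp_min = (1.055e-34 J·s) / (2 × 4.120e-09 m)
Δp_min = 1.280e-26 kg·m/s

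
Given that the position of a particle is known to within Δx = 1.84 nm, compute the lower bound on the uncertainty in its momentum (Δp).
2.866 × 10^-26 kg·m/s

Using the Heisenberg uncertainty principle:
ΔxΔp ≥ ℏ/2

The minimum uncertainty in momentum is:
Δp_min = ℏ/(2Δx)
Δp_min = (1.055e-34 J·s) / (2 × 1.840e-09 m)
Δp_min = 2.866e-26 kg·m/s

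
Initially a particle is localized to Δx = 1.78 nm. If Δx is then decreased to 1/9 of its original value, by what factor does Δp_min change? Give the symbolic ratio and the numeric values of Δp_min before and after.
Original Δp_min = 2.962 × 10^-26 kg·m/s; new Δp'_min = 2.666 × 10^-25 kg·m/s; ratio Δp'_min/Δp_min = 9.

From the uncertainty principle ΔxΔp ≥ ℏ/2, the minimum momentum uncertainty is Δp_min = ℏ/(2Δx).

Original (Δx = 1.78 nm = 1.780e-09 m):
Δp_min = (1.055e-34 J·s)/(2 × 1.780e-09 m) = 2.962e-26 kg·m/s

When Δx → (1/9)Δx:
Δp'_min = ℏ/(2 × (1/9)Δx) = 9 × ℏ/(2Δx) = 9 × Δp_min
Δp'_min = 9 × 2.962e-26 kg·m/s = 2.666e-25 kg·m/s

Since Δp_min ∝ 1/Δx, when Δx is decreased to 1/9 of its original value, Δp_min increases to 9 times its original value.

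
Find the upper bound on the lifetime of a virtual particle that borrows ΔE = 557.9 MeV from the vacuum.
5.899 × 10^-25 s

Using the energy-time uncertainty principle:
ΔEΔt ≥ ℏ/2

For a virtual particle borrowing energy ΔE, the maximum lifetime is:
Δt_max = ℏ/(2ΔE)

Converting energy:
ΔE = 557.9 MeV = 8.939e-11 J

Δt_max = (1.055e-34 J·s) / (2 × 8.939e-11 J)
Δt_max = 5.899e-25 s = 5.899 × 10^-25 s

Virtual particles with higher borrowed energy exist for shorter times.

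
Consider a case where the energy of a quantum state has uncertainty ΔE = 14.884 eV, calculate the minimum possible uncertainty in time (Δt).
22.111 as

Using the energy-time uncertainty principle:
ΔEΔt ≥ ℏ/2

The minimum uncertainty in time is:
Δt_min = ℏ/(2ΔE)
Δt_min = (1.055e-34 J·s) / (2 × 2.385e-18 J)
Δt_min = 2.211e-17 s = 22.111 as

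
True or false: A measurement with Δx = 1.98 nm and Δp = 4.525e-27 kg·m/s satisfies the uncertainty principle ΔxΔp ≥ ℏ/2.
No, it violates the uncertainty principle (impossible measurement).

Calculate the product ΔxΔp:
ΔxΔp = (1.980e-09 m) × (4.525e-27 kg·m/s)
ΔxΔp = 8.960e-36 J·s

Compare to the minimum allowed value ℏ/2:
ℏ/2 = 5.273e-35 J·s

Since ΔxΔp = 8.960e-36 J·s < 5.273e-35 J·s = ℏ/2,
the measurement violates the uncertainty principle.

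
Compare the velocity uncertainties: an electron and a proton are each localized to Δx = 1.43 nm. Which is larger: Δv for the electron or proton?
The electron has the larger minimum velocity uncertainty, by a ratio of 1836.2.

For both particles, Δp_min = ℏ/(2Δx) = 3.687e-26 kg·m/s (same for both).

The velocity uncertainty is Δv = Δp/m:
- electron: Δv = 3.687e-26 / 9.109e-31 = 4.048e+04 m/s = 40.478 km/s
- proton: Δv = 3.687e-26 / 1.673e-27 = 2.205e+01 m/s = 22.045 m/s

Ratio: 4.048e+04 / 2.205e+01 = 1836.2

The lighter particle has larger velocity uncertainty because Δv ∝ 1/m.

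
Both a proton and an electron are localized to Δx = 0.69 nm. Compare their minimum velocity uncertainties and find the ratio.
The electron has the larger minimum velocity uncertainty, by a ratio of 1836.2.

For both particles, Δp_min = ℏ/(2Δx) = 7.642e-26 kg·m/s (same for both).

The velocity uncertainty is Δv = Δp/m:
- proton: Δv = 7.642e-26 / 1.673e-27 = 4.569e+01 m/s = 45.688 m/s
- electron: Δv = 7.642e-26 / 9.109e-31 = 8.389e+04 m/s = 83.890 km/s

Ratio: 8.389e+04 / 4.569e+01 = 1836.2

The lighter particle has larger velocity uncertainty because Δv ∝ 1/m.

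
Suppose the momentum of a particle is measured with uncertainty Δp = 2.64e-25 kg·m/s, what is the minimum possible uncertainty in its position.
199.730 pm

Using the Heisenberg uncertainty principle:
ΔxΔp ≥ ℏ/2

The minimum uncertainty in position is:
Δx_min = ℏ/(2Δp)
Δx_min = (1.055e-34 J·s) / (2 × 2.640e-25 kg·m/s)
Δx_min = 1.997e-10 m = 199.730 pm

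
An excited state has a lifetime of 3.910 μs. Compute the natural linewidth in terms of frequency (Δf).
20.352 kHz

Using the energy-time uncertainty principle and E = hf:
ΔEΔt ≥ ℏ/2
hΔf·Δt ≥ ℏ/2

The minimum frequency uncertainty is:
Δf = ℏ/(2hτ) = 1/(4πτ)
Δf = 1/(4π × 3.910e-06 s)
Δf = 2.035e+04 Hz = 20.352 kHz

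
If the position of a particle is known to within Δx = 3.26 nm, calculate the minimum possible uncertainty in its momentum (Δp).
1.617 × 10^-26 kg·m/s

Using the Heisenberg uncertainty principle:
ΔxΔp ≥ ℏ/2

The minimum uncertainty in momentum is:
Δp_min = ℏ/(2Δx)
Δp_min = (1.055e-34 J·s) / (2 × 3.260e-09 m)
Δp_min = 1.617e-26 kg·m/s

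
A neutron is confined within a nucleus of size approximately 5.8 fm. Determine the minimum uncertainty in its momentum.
9.091 × 10^-21 kg·m/s

Using the Heisenberg uncertainty principle:
ΔxΔp ≥ ℏ/2

With Δx ≈ L = 5.800e-15 m (the confinement size):
Δp_min = ℏ/(2Δx)
Δp_min = (1.055e-34 J·s) / (2 × 5.800e-15 m)
Δp_min = 9.091e-21 kg·m/s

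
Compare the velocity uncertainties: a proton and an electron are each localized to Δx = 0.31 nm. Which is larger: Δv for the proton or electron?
The electron has the larger minimum velocity uncertainty, by a ratio of 1836.2.

For both particles, Δp_min = ℏ/(2Δx) = 1.701e-25 kg·m/s (same for both).

The velocity uncertainty is Δv = Δp/m:
- proton: Δv = 1.701e-25 / 1.673e-27 = 1.017e+02 m/s = 101.692 m/s
- electron: Δv = 1.701e-25 / 9.109e-31 = 1.867e+05 m/s = 186.722 km/s

Ratio: 1.867e+05 / 1.017e+02 = 1836.2

The lighter particle has larger velocity uncertainty because Δv ∝ 1/m.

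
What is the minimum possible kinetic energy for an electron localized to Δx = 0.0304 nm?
10.307 eV

Localizing a particle requires giving it sufficient momentum uncertainty:

1. From uncertainty principle: Δp ≥ ℏ/(2Δx)
   Δp_min = (1.055e-34 J·s) / (2 × 3.040e-11 m)
   Δp_min = 1.734e-24 kg·m/s

2. This momentum uncertainty corresponds to kinetic energy:
   KE ≈ (Δp)²/(2m) = (1.734e-24)²/(2 × 9.109e-31 kg)
   KE = 1.651e-18 J = 10.307 eV

Tighter localization requires more energy.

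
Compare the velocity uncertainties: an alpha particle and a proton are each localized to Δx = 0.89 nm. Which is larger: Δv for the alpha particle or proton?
The proton has the larger minimum velocity uncertainty, by a ratio of 4.0.

For both particles, Δp_min = ℏ/(2Δx) = 5.925e-26 kg·m/s (same for both).

The velocity uncertainty is Δv = Δp/m:
- alpha particle: Δv = 5.925e-26 / 6.645e-27 = 8.916e+00 m/s = 8.916 m/s
- proton: Δv = 5.925e-26 / 1.673e-27 = 3.542e+01 m/s = 35.421 m/s

Ratio: 3.542e+01 / 8.916e+00 = 4.0

The lighter particle has larger velocity uncertainty because Δv ∝ 1/m.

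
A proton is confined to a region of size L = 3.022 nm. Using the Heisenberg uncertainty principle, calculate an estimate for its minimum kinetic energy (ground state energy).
568.022 neV

Using the uncertainty principle to estimate ground state energy:

1. The position uncertainty is approximately the confinement size:
   Δx ≈ L = 3.022e-09 m

2. From ΔxΔp ≥ ℏ/2, the minimum momentum uncertainty is:
   Δp ≈ ℏ/(2L) = 1.745e-26 kg·m/s

3. The kinetic energy is approximately:
   KE ≈ (Δp)²/(2m) = (1.745e-26)²/(2 × 1.673e-27 kg)
   KE ≈ 9.101e-26 J = 568.022 neV

This is an order-of-magnitude estimate of the ground state energy.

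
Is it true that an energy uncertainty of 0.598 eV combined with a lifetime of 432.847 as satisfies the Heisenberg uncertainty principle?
No, it violates the uncertainty relation.

Calculate the product ΔEΔt:
ΔE = 0.598 eV = 9.581e-20 J
ΔEΔt = (9.581e-20 J) × (4.328e-16 s)
ΔEΔt = 4.147e-35 J·s

Compare to the minimum allowed value ℏ/2:
ℏ/2 = 5.273e-35 J·s

Since ΔEΔt = 4.147e-35 J·s < 5.273e-35 J·s = ℏ/2,
this violates the uncertainty relation.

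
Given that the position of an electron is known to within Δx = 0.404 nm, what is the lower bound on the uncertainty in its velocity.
143.277 km/s

Using the Heisenberg uncertainty principle and Δp = mΔv:
ΔxΔp ≥ ℏ/2
Δx(mΔv) ≥ ℏ/2

The minimum uncertainty in velocity is:
Δv_min = ℏ/(2mΔx)
Δv_min = (1.055e-34 J·s) / (2 × 9.109e-31 kg × 4.040e-10 m)
Δv_min = 1.433e+05 m/s = 143.277 km/s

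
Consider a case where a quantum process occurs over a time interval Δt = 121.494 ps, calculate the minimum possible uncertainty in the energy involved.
2.709 μeV

Using the energy-time uncertainty principle:
ΔEΔt ≥ ℏ/2

The minimum uncertainty in energy is:
ΔE_min = ℏ/(2Δt)
ΔE_min = (1.055e-34 J·s) / (2 × 1.215e-10 s)
ΔE_min = 4.340e-25 J = 2.709 μeV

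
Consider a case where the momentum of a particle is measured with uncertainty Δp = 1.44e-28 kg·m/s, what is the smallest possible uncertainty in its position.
366.171 nm

Using the Heisenberg uncertainty principle:
ΔxΔp ≥ ℏ/2

The minimum uncertainty in position is:
Δx_min = ℏ/(2Δp)
Δx_min = (1.055e-34 J·s) / (2 × 1.440e-28 kg·m/s)
Δx_min = 3.662e-07 m = 366.171 nm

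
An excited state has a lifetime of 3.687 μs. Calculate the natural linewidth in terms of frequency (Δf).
21.583 kHz

Using the energy-time uncertainty principle and E = hf:
ΔEΔt ≥ ℏ/2
hΔf·Δt ≥ ℏ/2

The minimum frequency uncertainty is:
Δf = ℏ/(2hτ) = 1/(4πτ)
Δf = 1/(4π × 3.687e-06 s)
Δf = 2.158e+04 Hz = 21.583 kHz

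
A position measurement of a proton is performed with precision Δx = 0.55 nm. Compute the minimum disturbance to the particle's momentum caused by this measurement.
9.587 × 10^-26 kg·m/s

The uncertainty principle implies that measuring position disturbs momentum:
ΔxΔp ≥ ℏ/2

When we measure position with precision Δx, we necessarily introduce a momentum uncertainty:
Δp ≥ ℏ/(2Δx)
Δp_min = (1.055e-34 J·s) / (2 × 5.500e-10 m)
Δp_min = 9.587e-26 kg·m/s

The more precisely we measure position, the greater the momentum disturbance.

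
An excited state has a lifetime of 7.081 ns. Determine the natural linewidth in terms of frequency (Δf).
11.238 MHz

Using the energy-time uncertainty principle and E = hf:
ΔEΔt ≥ ℏ/2
hΔf·Δt ≥ ℏ/2

The minimum frequency uncertainty is:
Δf = ℏ/(2hτ) = 1/(4πτ)
Δf = 1/(4π × 7.081e-09 s)
Δf = 1.124e+07 Hz = 11.238 MHz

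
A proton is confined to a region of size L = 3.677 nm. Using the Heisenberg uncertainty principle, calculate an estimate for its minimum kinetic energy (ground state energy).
383.678 neV

Using the uncertainty principle to estimate ground state energy:

1. The position uncertainty is approximately the confinement size:
   Δx ≈ L = 3.677e-09 m

2. From ΔxΔp ≥ ℏ/2, the minimum momentum uncertainty is:
   Δp ≈ ℏ/(2L) = 1.434e-26 kg·m/s

3. The kinetic energy is approximately:
   KE ≈ (Δp)²/(2m) = (1.434e-26)²/(2 × 1.673e-27 kg)
   KE ≈ 6.147e-26 J = 383.678 neV

This is an order-of-magnitude estimate of the ground state energy.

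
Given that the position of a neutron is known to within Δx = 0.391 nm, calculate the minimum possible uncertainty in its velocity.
80.514 m/s

Using the Heisenberg uncertainty principle and Δp = mΔv:
ΔxΔp ≥ ℏ/2
Δx(mΔv) ≥ ℏ/2

The minimum uncertainty in velocity is:
Δv_min = ℏ/(2mΔx)
Δv_min = (1.055e-34 J·s) / (2 × 1.675e-27 kg × 3.910e-10 m)
Δv_min = 8.051e+01 m/s = 80.514 m/s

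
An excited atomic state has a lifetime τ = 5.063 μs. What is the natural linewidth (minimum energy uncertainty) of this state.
65.002 peV

Using the energy-time uncertainty principle:
ΔEΔt ≥ ℏ/2

The lifetime τ represents the time uncertainty Δt.
The natural linewidth (minimum energy uncertainty) is:

ΔE = ℏ/(2τ)
ΔE = (1.055e-34 J·s) / (2 × 5.063e-06 s)
ΔE = 1.041e-29 J = 65.002 peV

This natural linewidth limits the precision of spectroscopic measurements.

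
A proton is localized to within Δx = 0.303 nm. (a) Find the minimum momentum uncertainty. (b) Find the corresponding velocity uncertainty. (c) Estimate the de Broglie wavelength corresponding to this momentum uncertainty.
(a) Δp_min = 1.740 × 10^-25 kg·m/s
(b) Δv_min = 104.041 m/s
(c) λ_dB = 3.808 nm

Step-by-step:

(a) From the uncertainty principle:
Δp_min = ℏ/(2Δx) = (1.055e-34 J·s)/(2 × 3.030e-10 m) = 1.740e-25 kg·m/s

(b) The velocity uncertainty:
Δv = Δp/m = (1.740e-25 kg·m/s)/(1.673e-27 kg) = 1.040e+02 m/s = 104.041 m/s

(c) The de Broglie wavelength for this momentum:
λ = h/p = (6.626e-34 J·s)/(1.740e-25 kg·m/s) = 3.808e-09 m = 3.808 nm

Note: The de Broglie wavelength is comparable to the localization size, as expected from wave-particle duality.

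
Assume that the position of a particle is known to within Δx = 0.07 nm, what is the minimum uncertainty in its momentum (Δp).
7.533 × 10^-25 kg·m/s

Using the Heisenberg uncertainty principle:
ΔxΔp ≥ ℏ/2

The minimum uncertainty in momentum is:
Δp_min = ℏ/(2Δx)
Δp_min = (1.055e-34 J·s) / (2 × 7.000e-11 m)
Δp_min = 7.533e-25 kg·m/s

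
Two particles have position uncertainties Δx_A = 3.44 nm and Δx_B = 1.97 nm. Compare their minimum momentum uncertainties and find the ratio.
Particle B has the larger minimum momentum uncertainty, by a factor of 1.75.

For each particle, the minimum momentum uncertainty is Δp_min = ℏ/(2Δx):

Particle A: Δp_A = ℏ/(2×3.440e-09 m) = 1.533e-26 kg·m/s
Particle B: Δp_B = ℏ/(2×1.970e-09 m) = 2.677e-26 kg·m/s

Ratio: Δp_B/Δp_A = 1.75

Since Δp_min ∝ 1/Δx, the particle with smaller position uncertainty (B) has larger momentum uncertainty.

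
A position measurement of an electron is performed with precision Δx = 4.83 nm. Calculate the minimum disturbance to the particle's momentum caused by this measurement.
1.092 × 10^-26 kg·m/s

The uncertainty principle implies that measuring position disturbs momentum:
ΔxΔp ≥ ℏ/2

When we measure position with precision Δx, we necessarily introduce a momentum uncertainty:
Δp ≥ ℏ/(2Δx)
Δp_min = (1.055e-34 J·s) / (2 × 4.830e-09 m)
Δp_min = 1.092e-26 kg·m/s

The more precisely we measure position, the greater the momentum disturbance.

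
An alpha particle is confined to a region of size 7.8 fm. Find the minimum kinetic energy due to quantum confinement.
21.463 keV

Using the uncertainty principle:

1. Position uncertainty: Δx ≈ 7.800e-15 m
2. Minimum momentum uncertainty: Δp = ℏ/(2Δx) = 6.760e-21 kg·m/s
3. Minimum kinetic energy:
   KE = (Δp)²/(2m) = (6.760e-21)²/(2 × 6.645e-27 kg)
   KE = 3.439e-15 J = 21.463 keV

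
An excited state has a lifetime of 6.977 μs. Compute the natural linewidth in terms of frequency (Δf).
11.406 kHz

Using the energy-time uncertainty principle and E = hf:
ΔEΔt ≥ ℏ/2
hΔf·Δt ≥ ℏ/2

The minimum frequency uncertainty is:
Δf = ℏ/(2hτ) = 1/(4πτ)
Δf = 1/(4π × 6.977e-06 s)
Δf = 1.141e+04 Hz = 11.406 kHz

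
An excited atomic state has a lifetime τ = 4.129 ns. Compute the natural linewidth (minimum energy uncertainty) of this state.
79.706 neV

Using the energy-time uncertainty principle:
ΔEΔt ≥ ℏ/2

The lifetime τ represents the time uncertainty Δt.
The natural linewidth (minimum energy uncertainty) is:

ΔE = ℏ/(2τ)
ΔE = (1.055e-34 J·s) / (2 × 4.129e-09 s)
ΔE = 1.277e-26 J = 79.706 neV

This natural linewidth limits the precision of spectroscopic measurements.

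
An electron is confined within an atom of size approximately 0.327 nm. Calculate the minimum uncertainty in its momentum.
1.612 × 10^-25 kg·m/s

Using the Heisenberg uncertainty principle:
ΔxΔp ≥ ℏ/2

With Δx ≈ L = 3.270e-10 m (the confinement size):
Δp_min = ℏ/(2Δx)
Δp_min = (1.055e-34 J·s) / (2 × 3.270e-10 m)
Δp_min = 1.612e-25 kg·m/s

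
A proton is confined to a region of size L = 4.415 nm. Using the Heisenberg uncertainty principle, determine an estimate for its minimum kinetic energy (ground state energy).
266.129 neV

Using the uncertainty principle to estimate ground state energy:

1. The position uncertainty is approximately the confinement size:
   Δx ≈ L = 4.415e-09 m

2. From ΔxΔp ≥ ℏ/2, the minimum momentum uncertainty is:
   Δp ≈ ℏ/(2L) = 1.194e-26 kg·m/s

3. The kinetic energy is approximately:
   KE ≈ (Δp)²/(2m) = (1.194e-26)²/(2 × 1.673e-27 kg)
   KE ≈ 4.264e-26 J = 266.129 neV

This is an order-of-magnitude estimate of the ground state energy.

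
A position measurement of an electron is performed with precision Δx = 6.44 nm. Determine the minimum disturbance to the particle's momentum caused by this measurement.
8.188 × 10^-27 kg·m/s

The uncertainty principle implies that measuring position disturbs momentum:
ΔxΔp ≥ ℏ/2

When we measure position with precision Δx, we necessarily introduce a momentum uncertainty:
Δp ≥ ℏ/(2Δx)
Δp_min = (1.055e-34 J·s) / (2 × 6.440e-09 m)
Δp_min = 8.188e-27 kg·m/s

The more precisely we measure position, the greater the momentum disturbance.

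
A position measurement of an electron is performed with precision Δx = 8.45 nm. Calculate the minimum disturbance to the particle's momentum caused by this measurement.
6.240 × 10^-27 kg·m/s

The uncertainty principle implies that measuring position disturbs momentum:
ΔxΔp ≥ ℏ/2

When we measure position with precision Δx, we necessarily introduce a momentum uncertainty:
Δp ≥ ℏ/(2Δx)
Δp_min = (1.055e-34 J·s) / (2 × 8.450e-09 m)
Δp_min = 6.240e-27 kg·m/s

The more precisely we measure position, the greater the momentum disturbance.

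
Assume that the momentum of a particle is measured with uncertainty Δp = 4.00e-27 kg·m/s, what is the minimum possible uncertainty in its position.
13.182 nm

Using the Heisenberg uncertainty principle:
ΔxΔp ≥ ℏ/2

The minimum uncertainty in position is:
Δx_min = ℏ/(2Δp)
Δx_min = (1.055e-34 J·s) / (2 × 4.000e-27 kg·m/s)
Δx_min = 1.318e-08 m = 13.182 nm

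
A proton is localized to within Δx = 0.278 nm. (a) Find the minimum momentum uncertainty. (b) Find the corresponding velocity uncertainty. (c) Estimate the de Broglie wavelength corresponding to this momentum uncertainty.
(a) Δp_min = 1.897 × 10^-25 kg·m/s
(b) Δv_min = 113.398 m/s
(c) λ_dB = 3.493 nm

Step-by-step:

(a) From the uncertainty principle:
Δp_min = ℏ/(2Δx) = (1.055e-34 J·s)/(2 × 2.780e-10 m) = 1.897e-25 kg·m/s

(b) The velocity uncertainty:
Δv = Δp/m = (1.897e-25 kg·m/s)/(1.673e-27 kg) = 1.134e+02 m/s = 113.398 m/s

(c) The de Broglie wavelength for this momentum:
λ = h/p = (6.626e-34 J·s)/(1.897e-25 kg·m/s) = 3.493e-09 m = 3.493 nm

Note: The de Broglie wavelength is comparable to the localization size, as expected from wave-particle duality.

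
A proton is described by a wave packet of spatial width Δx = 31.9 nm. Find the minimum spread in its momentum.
1.653 × 10^-27 kg·m/s

For a wave packet, the spatial width Δx and momentum spread Δp are related by the uncertainty principle:
ΔxΔp ≥ ℏ/2

The minimum momentum spread is:
Δp_min = ℏ/(2Δx)
Δp_min = (1.055e-34 J·s) / (2 × 3.190e-08 m)
Δp_min = 1.653e-27 kg·m/s

A wave packet cannot have both a well-defined position and well-defined momentum.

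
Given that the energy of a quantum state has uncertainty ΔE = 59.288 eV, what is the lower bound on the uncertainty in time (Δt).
5.551 as

Using the energy-time uncertainty principle:
ΔEΔt ≥ ℏ/2

The minimum uncertainty in time is:
Δt_min = ℏ/(2ΔE)
Δt_min = (1.055e-34 J·s) / (2 × 9.499e-18 J)
Δt_min = 5.551e-18 s = 5.551 as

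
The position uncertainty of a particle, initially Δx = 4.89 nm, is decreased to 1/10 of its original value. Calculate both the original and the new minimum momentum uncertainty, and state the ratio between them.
Original Δp_min = 1.078 × 10^-26 kg·m/s; new Δp'_min = 1.078 × 10^-25 kg·m/s; ratio Δp'_min/Δp_min = 10.

From the uncertainty principle ΔxΔp ≥ ℏ/2, the minimum momentum uncertainty is Δp_min = ℏ/(2Δx).

Original (Δx = 4.89 nm = 4.890e-09 m):
Δp_min = (1.055e-34 J·s)/(2 × 4.890e-09 m) = 1.078e-26 kg·m/s

When Δx → (1/10)Δx:
Δp'_min = ℏ/(2 × (1/10)Δx) = 10 × ℏ/(2Δx) = 10 × Δp_min
Δp'_min = 10 × 1.078e-26 kg·m/s = 1.078e-25 kg·m/s

Since Δp_min ∝ 1/Δx, when Δx is decreased to 1/10 of its original value, Δp_min increases to 10 times its original value.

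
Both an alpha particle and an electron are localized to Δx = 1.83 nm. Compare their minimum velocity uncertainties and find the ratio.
The electron has the larger minimum velocity uncertainty, by a ratio of 7294.3.

For both particles, Δp_min = ℏ/(2Δx) = 2.881e-26 kg·m/s (same for both).

The velocity uncertainty is Δv = Δp/m:
- alpha particle: Δv = 2.881e-26 / 6.645e-27 = 4.336e+00 m/s = 4.336 m/s
- electron: Δv = 2.881e-26 / 9.109e-31 = 3.163e+04 m/s = 31.631 km/s

Ratio: 3.163e+04 / 4.336e+00 = 7294.3

The lighter particle has larger velocity uncertainty because Δv ∝ 1/m.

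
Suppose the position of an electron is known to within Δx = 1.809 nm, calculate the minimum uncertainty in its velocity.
31.998 km/s

Using the Heisenberg uncertainty principle and Δp = mΔv:
ΔxΔp ≥ ℏ/2
Δx(mΔv) ≥ ℏ/2

The minimum uncertainty in velocity is:
Δv_min = ℏ/(2mΔx)
Δv_min = (1.055e-34 J·s) / (2 × 9.109e-31 kg × 1.809e-09 m)
Δv_min = 3.200e+04 m/s = 31.998 km/s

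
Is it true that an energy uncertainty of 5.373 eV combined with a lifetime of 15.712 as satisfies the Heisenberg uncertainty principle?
No, it violates the uncertainty relation.

Calculate the product ΔEΔt:
ΔE = 5.373 eV = 8.608e-19 J
ΔEΔt = (8.608e-19 J) × (1.571e-17 s)
ΔEΔt = 1.353e-35 J·s

Compare to the minimum allowed value ℏ/2:
ℏ/2 = 5.273e-35 J·s

Since ΔEΔt = 1.353e-35 J·s < 5.273e-35 J·s = ℏ/2,
this violates the uncertainty relation.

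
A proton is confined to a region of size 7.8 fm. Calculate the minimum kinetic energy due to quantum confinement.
85.264 keV

Using the uncertainty principle:

1. Position uncertainty: Δx ≈ 7.800e-15 m
2. Minimum momentum uncertainty: Δp = ℏ/(2Δx) = 6.760e-21 kg·m/s
3. Minimum kinetic energy:
   KE = (Δp)²/(2m) = (6.760e-21)²/(2 × 1.673e-27 kg)
   KE = 1.366e-14 J = 85.264 keV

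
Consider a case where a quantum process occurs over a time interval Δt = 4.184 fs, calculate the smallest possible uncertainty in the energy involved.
78.658 meV

Using the energy-time uncertainty principle:
ΔEΔt ≥ ℏ/2

The minimum uncertainty in energy is:
ΔE_min = ℏ/(2Δt)
ΔE_min = (1.055e-34 J·s) / (2 × 4.184e-15 s)
ΔE_min = 1.260e-20 J = 78.658 meV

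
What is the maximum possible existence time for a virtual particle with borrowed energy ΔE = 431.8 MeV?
7.622 × 10^-25 s

Using the energy-time uncertainty principle:
ΔEΔt ≥ ℏ/2

For a virtual particle borrowing energy ΔE, the maximum lifetime is:
Δt_max = ℏ/(2ΔE)

Converting energy:
ΔE = 431.8 MeV = 6.918e-11 J

Δt_max = (1.055e-34 J·s) / (2 × 6.918e-11 J)
Δt_max = 7.622e-25 s = 7.622 × 10^-25 s

Virtual particles with higher borrowed energy exist for shorter times.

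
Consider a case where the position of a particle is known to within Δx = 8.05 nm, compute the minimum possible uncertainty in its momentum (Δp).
6.550 × 10^-27 kg·m/s

Using the Heisenberg uncertainty principle:
ΔxΔp ≥ ℏ/2

The minimum uncertainty in momentum is:
Δp_min = ℏ/(2Δx)
Δp_min = (1.055e-34 J·s) / (2 × 8.050e-09 m)
Δp_min = 6.550e-27 kg·m/s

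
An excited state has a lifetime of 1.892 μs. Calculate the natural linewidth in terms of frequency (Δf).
42.060 kHz

Using the energy-time uncertainty principle and E = hf:
ΔEΔt ≥ ℏ/2
hΔf·Δt ≥ ℏ/2

The minimum frequency uncertainty is:
Δf = ℏ/(2hτ) = 1/(4πτ)
Δf = 1/(4π × 1.892e-06 s)
Δf = 4.206e+04 Hz = 42.060 kHz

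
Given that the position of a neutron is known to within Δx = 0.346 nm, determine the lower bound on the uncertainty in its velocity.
90.986 m/s

Using the Heisenberg uncertainty principle and Δp = mΔv:
ΔxΔp ≥ ℏ/2
Δx(mΔv) ≥ ℏ/2

The minimum uncertainty in velocity is:
Δv_min = ℏ/(2mΔx)
Δv_min = (1.055e-34 J·s) / (2 × 1.675e-27 kg × 3.460e-10 m)
Δv_min = 9.099e+01 m/s = 90.986 m/s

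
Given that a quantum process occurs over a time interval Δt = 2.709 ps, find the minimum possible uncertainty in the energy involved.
121.486 μeV

Using the energy-time uncertainty principle:
ΔEΔt ≥ ℏ/2

The minimum uncertainty in energy is:
ΔE_min = ℏ/(2Δt)
ΔE_min = (1.055e-34 J·s) / (2 × 2.709e-12 s)
ΔE_min = 1.946e-23 J = 121.486 μeV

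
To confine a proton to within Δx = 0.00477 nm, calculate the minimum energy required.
227.991 meV

Localizing a particle requires giving it sufficient momentum uncertainty:

1. From uncertainty principle: Δp ≥ ℏ/(2Δx)
   Δp_min = (1.055e-34 J·s) / (2 × 4.770e-12 m)
   Δp_min = 1.105e-23 kg·m/s

2. This momentum uncertainty corresponds to kinetic energy:
   KE ≈ (Δp)²/(2m) = (1.105e-23)²/(2 × 1.673e-27 kg)
   KE = 3.653e-20 J = 227.991 meV

Tighter localization requires more energy.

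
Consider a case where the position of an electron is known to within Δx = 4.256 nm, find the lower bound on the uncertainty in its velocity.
13.601 km/s

Using the Heisenberg uncertainty principle and Δp = mΔv:
ΔxΔp ≥ ℏ/2
Δx(mΔv) ≥ ℏ/2

The minimum uncertainty in velocity is:
Δv_min = ℏ/(2mΔx)
Δv_min = (1.055e-34 J·s) / (2 × 9.109e-31 kg × 4.256e-09 m)
Δv_min = 1.360e+04 m/s = 13.601 km/s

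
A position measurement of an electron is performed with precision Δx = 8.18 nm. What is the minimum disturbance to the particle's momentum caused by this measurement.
6.446 × 10^-27 kg·m/s

The uncertainty principle implies that measuring position disturbs momentum:
ΔxΔp ≥ ℏ/2

When we measure position with precision Δx, we necessarily introduce a momentum uncertainty:
Δp ≥ ℏ/(2Δx)
Δp_min = (1.055e-34 J·s) / (2 × 8.180e-09 m)
Δp_min = 6.446e-27 kg·m/s

The more precisely we measure position, the greater the momentum disturbance.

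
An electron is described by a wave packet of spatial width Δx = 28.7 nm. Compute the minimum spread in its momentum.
1.837 × 10^-27 kg·m/s

For a wave packet, the spatial width Δx and momentum spread Δp are related by the uncertainty principle:
ΔxΔp ≥ ℏ/2

The minimum momentum spread is:
Δp_min = ℏ/(2Δx)
Δp_min = (1.055e-34 J·s) / (2 × 2.870e-08 m)
Δp_min = 1.837e-27 kg·m/s

A wave packet cannot have both a well-defined position and well-defined momentum.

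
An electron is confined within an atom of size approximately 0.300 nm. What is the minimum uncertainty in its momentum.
1.758 × 10^-25 kg·m/s

Using the Heisenberg uncertainty principle:
ΔxΔp ≥ ℏ/2

With Δx ≈ L = 3.000e-10 m (the confinement size):
Δp_min = ℏ/(2Δx)
Δp_min = (1.055e-34 J·s) / (2 × 3.000e-10 m)
Δp_min = 1.758e-25 kg·m/s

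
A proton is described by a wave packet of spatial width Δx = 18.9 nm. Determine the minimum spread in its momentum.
2.790 × 10^-27 kg·m/s

For a wave packet, the spatial width Δx and momentum spread Δp are related by the uncertainty principle:
ΔxΔp ≥ ℏ/2

The minimum momentum spread is:
Δp_min = ℏ/(2Δx)
Δp_min = (1.055e-34 J·s) / (2 × 1.890e-08 m)
Δp_min = 2.790e-27 kg·m/s

A wave packet cannot have both a well-defined position and well-defined momentum.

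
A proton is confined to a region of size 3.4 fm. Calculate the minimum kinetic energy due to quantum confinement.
448.742 keV

Using the uncertainty principle:

1. Position uncertainty: Δx ≈ 3.400e-15 m
2. Minimum momentum uncertainty: Δp = ℏ/(2Δx) = 1.551e-20 kg·m/s
3. Minimum kinetic energy:
   KE = (Δp)²/(2m) = (1.551e-20)²/(2 × 1.673e-27 kg)
   KE = 7.190e-14 J = 448.742 keV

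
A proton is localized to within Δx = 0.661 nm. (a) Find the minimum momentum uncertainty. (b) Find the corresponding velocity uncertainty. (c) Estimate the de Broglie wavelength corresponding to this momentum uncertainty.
(a) Δp_min = 7.977 × 10^-26 kg·m/s
(b) Δv_min = 47.692 m/s
(c) λ_dB = 8.306 nm

Step-by-step:

(a) From the uncertainty principle:
Δp_min = ℏ/(2Δx) = (1.055e-34 J·s)/(2 × 6.610e-10 m) = 7.977e-26 kg·m/s

(b) The velocity uncertainty:
Δv = Δp/m = (7.977e-26 kg·m/s)/(1.673e-27 kg) = 4.769e+01 m/s = 47.692 m/s

(c) The de Broglie wavelength for this momentum:
λ = h/p = (6.626e-34 J·s)/(7.977e-26 kg·m/s) = 8.306e-09 m = 8.306 nm

Note: The de Broglie wavelength is comparable to the localization size, as expected from wave-particle duality.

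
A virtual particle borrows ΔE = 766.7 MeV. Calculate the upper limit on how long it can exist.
4.293 × 10^-25 s

Using the energy-time uncertainty principle:
ΔEΔt ≥ ℏ/2

For a virtual particle borrowing energy ΔE, the maximum lifetime is:
Δt_max = ℏ/(2ΔE)

Converting energy:
ΔE = 766.7 MeV = 1.228e-10 J

Δt_max = (1.055e-34 J·s) / (2 × 1.228e-10 J)
Δt_max = 4.293e-25 s = 4.293 × 10^-25 s

Virtual particles with higher borrowed energy exist for shorter times.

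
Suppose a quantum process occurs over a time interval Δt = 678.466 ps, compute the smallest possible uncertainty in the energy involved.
485.074 neV

Using the energy-time uncertainty principle:
ΔEΔt ≥ ℏ/2

The minimum uncertainty in energy is:
ΔE_min = ℏ/(2Δt)
ΔE_min = (1.055e-34 J·s) / (2 × 6.785e-10 s)
ΔE_min = 7.772e-26 J = 485.074 neV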